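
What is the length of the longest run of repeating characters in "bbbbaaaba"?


Input: "bbbbaaaba"
Scanning for longest run:
  Position 1 ('b'): continues run of 'b', length=2
  Position 2 ('b'): continues run of 'b', length=3
  Position 3 ('b'): continues run of 'b', length=4
  Position 4 ('a'): new char, reset run to 1
  Position 5 ('a'): continues run of 'a', length=2
  Position 6 ('a'): continues run of 'a', length=3
  Position 7 ('b'): new char, reset run to 1
  Position 8 ('a'): new char, reset run to 1
Longest run: 'b' with length 4

4


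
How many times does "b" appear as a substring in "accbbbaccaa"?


Searching for "b" in "accbbbaccaa"
Scanning each position:
  Position 0: "a" => no
  Position 1: "c" => no
  Position 2: "c" => no
  Position 3: "b" => MATCH
  Position 4: "b" => MATCH
  Position 5: "b" => MATCH
  Position 6: "a" => no
  Position 7: "c" => no
  Position 8: "c" => no
  Position 9: "a" => no
  Position 10: "a" => no
Total occurrences: 3

3


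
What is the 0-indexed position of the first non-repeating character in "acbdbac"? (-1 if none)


Input: acbdbac
Character frequencies:
  'a': 2
  'b': 2
  'c': 2
  'd': 1
Scanning left to right for freq == 1:
  Position 0 ('a'): freq=2, skip
  Position 1 ('c'): freq=2, skip
  Position 2 ('b'): freq=2, skip
  Position 3 ('d'): unique! => answer = 3

3


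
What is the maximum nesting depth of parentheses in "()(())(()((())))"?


Input: "()(())(()((())))"
Tracking depth:
  Position 0 '(': depth becomes 1
  Position 1 ')': depth becomes 0
  Position 2 '(': depth becomes 1
  Position 3 '(': depth becomes 2
  Position 4 ')': depth becomes 1
  Position 5 ')': depth becomes 0
  Position 6 '(': depth becomes 1
  Position 7 '(': depth becomes 2
  Position 8 ')': depth becomes 1
  Position 9 '(': depth becomes 2
  Position 10 '(': depth becomes 3
  Position 11 '(': depth becomes 4
  Position 12 ')': depth becomes 3
  Position 13 ')': depth becomes 2
  Position 14 ')': depth becomes 1
  Position 15 ')': depth becomes 0
Maximum depth reached: 4

4


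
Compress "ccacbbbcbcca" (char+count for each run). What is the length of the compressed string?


Input: ccacbbbcbcca
Runs:
  'c' x 2 => "c2"
  'a' x 1 => "a1"
  'c' x 1 => "c1"
  'b' x 3 => "b3"
  'c' x 1 => "c1"
  'b' x 1 => "b1"
  'c' x 2 => "c2"
  'a' x 1 => "a1"
Compressed: "c2a1c1b3c1b1c2a1"
Compressed length: 16

16


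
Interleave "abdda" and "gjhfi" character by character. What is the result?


Interleaving "abdda" and "gjhfi":
  Position 0: 'a' from first, 'g' from second => "ag"
  Position 1: 'b' from first, 'j' from second => "bj"
  Position 2: 'd' from first, 'h' from second => "dh"
  Position 3: 'd' from first, 'f' from second => "df"
  Position 4: 'a' from first, 'i' from second => "ai"
Result: agbjdhdfai

agbjdhdfai


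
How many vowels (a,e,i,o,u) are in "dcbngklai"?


Input: dcbngklai
Checking each character:
  'd' at position 0: consonant
  'c' at position 1: consonant
  'b' at position 2: consonant
  'n' at position 3: consonant
  'g' at position 4: consonant
  'k' at position 5: consonant
  'l' at position 6: consonant
  'a' at position 7: vowel (running total: 1)
  'i' at position 8: vowel (running total: 2)
Total vowels: 2

2


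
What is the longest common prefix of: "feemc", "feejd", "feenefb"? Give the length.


Words: feemc, feejd, feenefb
  Position 0: all 'f' => match
  Position 1: all 'e' => match
  Position 2: all 'e' => match
  Position 3: ('m', 'j', 'n') => mismatch, stop
LCP = "fee" (length 3)

3


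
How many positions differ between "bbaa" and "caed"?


Comparing "bbaa" and "caed" position by position:
  Position 0: 'b' vs 'c' => DIFFER
  Position 1: 'b' vs 'a' => DIFFER
  Position 2: 'a' vs 'e' => DIFFER
  Position 3: 'a' vs 'd' => DIFFER
Positions that differ: 4

4


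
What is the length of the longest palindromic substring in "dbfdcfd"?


Input: "dbfdcfd"
Checking substrings for palindromes:
  No multi-char palindromic substrings found
Longest palindromic substring: "d" with length 1

1


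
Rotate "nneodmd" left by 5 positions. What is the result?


Input: "nneodmd", rotate left by 5
First 5 characters: "nneod"
Remaining characters: "md"
Concatenate remaining + first: "md" + "nneod" = "mdnneod"

mdnneod


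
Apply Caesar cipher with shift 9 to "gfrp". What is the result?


Caesar cipher: shift "gfrp" by 9
  'g' (pos 6) + 9 = pos 15 = 'p'
  'f' (pos 5) + 9 = pos 14 = 'o'
  'r' (pos 17) + 9 = pos 0 = 'a'
  'p' (pos 15) + 9 = pos 24 = 'y'
Result: poay

poay


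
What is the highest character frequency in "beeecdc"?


Input: beeecdc
Character counts:
  'b': 1
  'c': 2
  'd': 1
  'e': 3
Maximum frequency: 3

3


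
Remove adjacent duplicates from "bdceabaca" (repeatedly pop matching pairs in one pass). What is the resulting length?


Input: bdceabaca
Stack-based adjacent duplicate removal:
  Read 'b': push. Stack: b
  Read 'd': push. Stack: bd
  Read 'c': push. Stack: bdc
  Read 'e': push. Stack: bdce
  Read 'a': push. Stack: bdcea
  Read 'b': push. Stack: bdceab
  Read 'a': push. Stack: bdceaba
  Read 'c': push. Stack: bdceabac
  Read 'a': push. Stack: bdceabaca
Final stack: "bdceabaca" (length 9)

9


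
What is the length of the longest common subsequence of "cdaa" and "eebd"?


LCS of "cdaa" and "eebd"
DP table:
           e    e    b    d
      0    0    0    0    0
  c   0    0    0    0    0
  d   0    0    0    0    1
  a   0    0    0    0    1
  a   0    0    0    0    1
LCS length = dp[4][4] = 1

1


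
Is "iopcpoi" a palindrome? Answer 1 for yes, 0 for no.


Input: iopcpoi
Reversed: iopcpoi
  Compare pos 0 ('i') with pos 6 ('i'): match
  Compare pos 1 ('o') with pos 5 ('o'): match
  Compare pos 2 ('p') with pos 4 ('p'): match
Result: palindrome

1


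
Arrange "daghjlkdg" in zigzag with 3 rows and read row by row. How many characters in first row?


Zigzag "daghjlkdg" into 3 rows:
Placing characters:
  'd' => row 0
  'a' => row 1
  'g' => row 2
  'h' => row 1
  'j' => row 0
  'l' => row 1
  'k' => row 2
  'd' => row 1
  'g' => row 0
Rows:
  Row 0: "djg"
  Row 1: "ahld"
  Row 2: "gk"
First row length: 3

3


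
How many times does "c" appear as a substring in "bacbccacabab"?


Searching for "c" in "bacbccacabab"
Scanning each position:
  Position 0: "b" => no
  Position 1: "a" => no
  Position 2: "c" => MATCH
  Position 3: "b" => no
  Position 4: "c" => MATCH
  Position 5: "c" => MATCH
  Position 6: "a" => no
  Position 7: "c" => MATCH
  Position 8: "a" => no
  Position 9: "b" => no
  Position 10: "a" => no
  Position 11: "b" => no
Total occurrences: 4

4


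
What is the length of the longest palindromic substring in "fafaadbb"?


Input: "fafaadbb"
Checking substrings for palindromes:
  [0:3] "faf" (len 3) => palindrome
  [1:4] "afa" (len 3) => palindrome
  [3:5] "aa" (len 2) => palindrome
  [6:8] "bb" (len 2) => palindrome
Longest palindromic substring: "faf" with length 3

3


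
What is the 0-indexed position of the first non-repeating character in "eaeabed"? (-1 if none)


Input: eaeabed
Character frequencies:
  'a': 2
  'b': 1
  'd': 1
  'e': 3
Scanning left to right for freq == 1:
  Position 0 ('e'): freq=3, skip
  Position 1 ('a'): freq=2, skip
  Position 2 ('e'): freq=3, skip
  Position 3 ('a'): freq=2, skip
  Position 4 ('b'): unique! => answer = 4

4


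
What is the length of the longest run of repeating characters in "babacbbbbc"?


Input: "babacbbbbc"
Scanning for longest run:
  Position 1 ('a'): new char, reset run to 1
  Position 2 ('b'): new char, reset run to 1
  Position 3 ('a'): new char, reset run to 1
  Position 4 ('c'): new char, reset run to 1
  Position 5 ('b'): new char, reset run to 1
  Position 6 ('b'): continues run of 'b', length=2
  Position 7 ('b'): continues run of 'b', length=3
  Position 8 ('b'): continues run of 'b', length=4
  Position 9 ('c'): new char, reset run to 1
Longest run: 'b' with length 4

4


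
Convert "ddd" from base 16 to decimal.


Input: "ddd" in base 16
Positional expansion:
  Digit 'd' (value 13) x 16^2 = 3328
  Digit 'd' (value 13) x 16^1 = 208
  Digit 'd' (value 13) x 16^0 = 13
Sum = 3549

3549


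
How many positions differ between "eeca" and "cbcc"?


Comparing "eeca" and "cbcc" position by position:
  Position 0: 'e' vs 'c' => DIFFER
  Position 1: 'e' vs 'b' => DIFFER
  Position 2: 'c' vs 'c' => same
  Position 3: 'a' vs 'c' => DIFFER
Positions that differ: 3

3


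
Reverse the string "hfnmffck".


Input: hfnmffck
Reading characters right to left:
  Position 7: 'k'
  Position 6: 'c'
  Position 5: 'f'
  Position 4: 'f'
  Position 3: 'm'
  Position 2: 'n'
  Position 1: 'f'
  Position 0: 'h'
Reversed: kcffmnfh

kcffmnfh


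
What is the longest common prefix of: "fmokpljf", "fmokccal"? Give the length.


Words: fmokpljf, fmokccal
  Position 0: all 'f' => match
  Position 1: all 'm' => match
  Position 2: all 'o' => match
  Position 3: all 'k' => match
  Position 4: ('p', 'c') => mismatch, stop
LCP = "fmok" (length 4)

4


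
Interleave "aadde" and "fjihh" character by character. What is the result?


Interleaving "aadde" and "fjihh":
  Position 0: 'a' from first, 'f' from second => "af"
  Position 1: 'a' from first, 'j' from second => "aj"
  Position 2: 'd' from first, 'i' from second => "di"
  Position 3: 'd' from first, 'h' from second => "dh"
  Position 4: 'e' from first, 'h' from second => "eh"
Result: afajdidheh

afajdidheh


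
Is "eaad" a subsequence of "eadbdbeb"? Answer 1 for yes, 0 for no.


Check if "eaad" is a subsequence of "eadbdbeb"
Greedy scan:
  Position 0 ('e'): matches sub[0] = 'e'
  Position 1 ('a'): matches sub[1] = 'a'
  Position 2 ('d'): no match needed
  Position 3 ('b'): no match needed
  Position 4 ('d'): no match needed
  Position 5 ('b'): no match needed
  Position 6 ('e'): no match needed
  Position 7 ('b'): no match needed
Only matched 2/4 characters => not a subsequence

0


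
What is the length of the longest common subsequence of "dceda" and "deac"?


LCS of "dceda" and "deac"
DP table:
           d    e    a    c
      0    0    0    0    0
  d   0    1    1    1    1
  c   0    1    1    1    2
  e   0    1    2    2    2
  d   0    1    2    2    2
  a   0    1    2    3    3
LCS length = dp[5][4] = 3

3


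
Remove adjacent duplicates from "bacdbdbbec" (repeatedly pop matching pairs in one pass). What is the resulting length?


Input: bacdbdbbec
Stack-based adjacent duplicate removal:
  Read 'b': push. Stack: b
  Read 'a': push. Stack: ba
  Read 'c': push. Stack: bac
  Read 'd': push. Stack: bacd
  Read 'b': push. Stack: bacdb
  Read 'd': push. Stack: bacdbd
  Read 'b': push. Stack: bacdbdb
  Read 'b': matches stack top 'b' => pop. Stack: bacdbd
  Read 'e': push. Stack: bacdbde
  Read 'c': push. Stack: bacdbdec
Final stack: "bacdbdec" (length 8)

8


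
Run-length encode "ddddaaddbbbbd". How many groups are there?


Input: ddddaaddbbbbd
Scanning for consecutive runs:
  Group 1: 'd' x 4 (positions 0-3)
  Group 2: 'a' x 2 (positions 4-5)
  Group 3: 'd' x 2 (positions 6-7)
  Group 4: 'b' x 4 (positions 8-11)
  Group 5: 'd' x 1 (positions 12-12)
Total groups: 5

5


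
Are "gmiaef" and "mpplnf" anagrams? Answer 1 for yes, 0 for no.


Strings: "gmiaef", "mpplnf"
Sorted first:  aefgim
Sorted second: flmnpp
Differ at position 0: 'a' vs 'f' => not anagrams

0


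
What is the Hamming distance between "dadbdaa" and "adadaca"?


Comparing "dadbdaa" and "adadaca" position by position:
  Position 0: 'd' vs 'a' => differ
  Position 1: 'a' vs 'd' => differ
  Position 2: 'd' vs 'a' => differ
  Position 3: 'b' vs 'd' => differ
  Position 4: 'd' vs 'a' => differ
  Position 5: 'a' vs 'c' => differ
  Position 6: 'a' vs 'a' => same
Total differences (Hamming distance): 6

6


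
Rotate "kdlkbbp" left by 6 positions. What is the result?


Input: "kdlkbbp", rotate left by 6
First 6 characters: "kdlkbb"
Remaining characters: "p"
Concatenate remaining + first: "p" + "kdlkbb" = "pkdlkbb"

pkdlkbb


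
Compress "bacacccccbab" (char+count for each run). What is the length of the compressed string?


Input: bacacccccbab
Runs:
  'b' x 1 => "b1"
  'a' x 1 => "a1"
  'c' x 1 => "c1"
  'a' x 1 => "a1"
  'c' x 5 => "c5"
  'b' x 1 => "b1"
  'a' x 1 => "a1"
  'b' x 1 => "b1"
Compressed: "b1a1c1a1c5b1a1b1"
Compressed length: 16

16


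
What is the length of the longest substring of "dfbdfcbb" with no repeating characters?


Input: "dfbdfcbb"
Sliding window (track last position of each char):
  Position 0 ('d'): window [0,0] length 1 -- new best
  Position 1 ('f'): window [0,1] length 2 -- new best
  Position 2 ('b'): window [0,2] length 3 -- new best
  Position 3 ('d'): repeat (last at 0), move window start to 1
  Position 3 ('d'): window [1,3] length 3
  Position 4 ('f'): repeat (last at 1), move window start to 2
  Position 4 ('f'): window [2,4] length 3
  Position 5 ('c'): window [2,5] length 4 -- new best
  Position 6 ('b'): repeat (last at 2), move window start to 3
  Position 6 ('b'): window [3,6] length 4
  Position 7 ('b'): repeat (last at 6), move window start to 7
  Position 7 ('b'): window [7,7] length 1
Longest substring with no repeats: "bdfc" with length 4

4


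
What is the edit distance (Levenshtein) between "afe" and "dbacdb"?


Computing edit distance: "afe" -> "dbacdb"
DP table:
           d    b    a    c    d    b
      0    1    2    3    4    5    6
  a   1    1    2    2    3    4    5
  f   2    2    2    3    3    4    5
  e   3    3    3    3    4    4    5
Edit distance = dp[3][6] = 5

5


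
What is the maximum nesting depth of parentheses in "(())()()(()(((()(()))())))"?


Input: "(())()()(()(((()(()))())))"
Tracking depth:
  Position 0 '(': depth becomes 1
  Position 1 '(': depth becomes 2
  Position 2 ')': depth becomes 1
  Position 3 ')': depth becomes 0
  Position 4 '(': depth becomes 1
  Position 5 ')': depth becomes 0
  Position 6 '(': depth becomes 1
  Position 7 ')': depth becomes 0
  Position 8 '(': depth becomes 1
  Position 9 '(': depth becomes 2
  Position 10 ')': depth becomes 1
  Position 11 '(': depth becomes 2
  Position 12 '(': depth becomes 3
  Position 13 '(': depth becomes 4
  Position 14 '(': depth becomes 5
  Position 15 ')': depth becomes 4
  Position 16 '(': depth becomes 5
  Position 17 '(': depth becomes 6
  Position 18 ')': depth becomes 5
  Position 19 ')': depth becomes 4
  Position 20 ')': depth becomes 3
  Position 21 '(': depth becomes 4
  Position 22 ')': depth becomes 3
  Position 23 ')': depth becomes 2
  Position 24 ')': depth becomes 1
  Position 25 ')': depth becomes 0
Maximum depth reached: 6

6


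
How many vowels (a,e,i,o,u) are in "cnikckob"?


Input: cnikckob
Checking each character:
  'c' at position 0: consonant
  'n' at position 1: consonant
  'i' at position 2: vowel (running total: 1)
  'k' at position 3: consonant
  'c' at position 4: consonant
  'k' at position 5: consonant
  'o' at position 6: vowel (running total: 2)
  'b' at position 7: consonant
Total vowels: 2

2


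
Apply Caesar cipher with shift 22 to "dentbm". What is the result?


Caesar cipher: shift "dentbm" by 22
  'd' (pos 3) + 22 = pos 25 = 'z'
  'e' (pos 4) + 22 = pos 0 = 'a'
  'n' (pos 13) + 22 = pos 9 = 'j'
  't' (pos 19) + 22 = pos 15 = 'p'
  'b' (pos 1) + 22 = pos 23 = 'x'
  'm' (pos 12) + 22 = pos 8 = 'i'
Result: zajpxi

zajpxi


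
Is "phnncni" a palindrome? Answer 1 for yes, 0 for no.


Input: phnncni
Reversed: incnnhp
  Compare pos 0 ('p') with pos 6 ('i'): MISMATCH
  Compare pos 1 ('h') with pos 5 ('n'): MISMATCH
  Compare pos 2 ('n') with pos 4 ('c'): MISMATCH
Result: not a palindrome

0


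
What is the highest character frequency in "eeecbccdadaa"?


Input: eeecbccdadaa
Character counts:
  'a': 3
  'b': 1
  'c': 3
  'd': 2
  'e': 3
Maximum frequency: 3

3


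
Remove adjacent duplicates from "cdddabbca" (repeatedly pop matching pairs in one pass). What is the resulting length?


Input: cdddabbca
Stack-based adjacent duplicate removal:
  Read 'c': push. Stack: c
  Read 'd': push. Stack: cd
  Read 'd': matches stack top 'd' => pop. Stack: c
  Read 'd': push. Stack: cd
  Read 'a': push. Stack: cda
  Read 'b': push. Stack: cdab
  Read 'b': matches stack top 'b' => pop. Stack: cda
  Read 'c': push. Stack: cdac
  Read 'a': push. Stack: cdaca
Final stack: "cdaca" (length 5)

5


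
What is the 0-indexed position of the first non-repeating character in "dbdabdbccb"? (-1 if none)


Input: dbdabdbccb
Character frequencies:
  'a': 1
  'b': 4
  'c': 2
  'd': 3
Scanning left to right for freq == 1:
  Position 0 ('d'): freq=3, skip
  Position 1 ('b'): freq=4, skip
  Position 2 ('d'): freq=3, skip
  Position 3 ('a'): unique! => answer = 3

3


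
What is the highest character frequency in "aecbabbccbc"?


Input: aecbabbccbc
Character counts:
  'a': 2
  'b': 4
  'c': 4
  'e': 1
Maximum frequency: 4

4


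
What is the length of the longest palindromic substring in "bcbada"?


Input: "bcbada"
Checking substrings for palindromes:
  [0:3] "bcb" (len 3) => palindrome
  [3:6] "ada" (len 3) => palindrome
Longest palindromic substring: "bcb" with length 3

3


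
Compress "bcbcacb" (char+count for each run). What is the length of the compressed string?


Input: bcbcacb
Runs:
  'b' x 1 => "b1"
  'c' x 1 => "c1"
  'b' x 1 => "b1"
  'c' x 1 => "c1"
  'a' x 1 => "a1"
  'c' x 1 => "c1"
  'b' x 1 => "b1"
Compressed: "b1c1b1c1a1c1b1"
Compressed length: 14

14


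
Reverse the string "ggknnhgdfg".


Input: ggknnhgdfg
Reading characters right to left:
  Position 9: 'g'
  Position 8: 'f'
  Position 7: 'd'
  Position 6: 'g'
  Position 5: 'h'
  Position 4: 'n'
  Position 3: 'n'
  Position 2: 'k'
  Position 1: 'g'
  Position 0: 'g'
Reversed: gfdghnnkgg

gfdghnnkgg


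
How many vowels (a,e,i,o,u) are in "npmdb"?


Input: npmdb
Checking each character:
  'n' at position 0: consonant
  'p' at position 1: consonant
  'm' at position 2: consonant
  'd' at position 3: consonant
  'b' at position 4: consonant
Total vowels: 0

0


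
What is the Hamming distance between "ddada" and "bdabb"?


Comparing "ddada" and "bdabb" position by position:
  Position 0: 'd' vs 'b' => differ
  Position 1: 'd' vs 'd' => same
  Position 2: 'a' vs 'a' => same
  Position 3: 'd' vs 'b' => differ
  Position 4: 'a' vs 'b' => differ
Total differences (Hamming distance): 3

3


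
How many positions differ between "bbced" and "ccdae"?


Comparing "bbced" and "ccdae" position by position:
  Position 0: 'b' vs 'c' => DIFFER
  Position 1: 'b' vs 'c' => DIFFER
  Position 2: 'c' vs 'd' => DIFFER
  Position 3: 'e' vs 'a' => DIFFER
  Position 4: 'd' vs 'e' => DIFFER
Positions that differ: 5

5


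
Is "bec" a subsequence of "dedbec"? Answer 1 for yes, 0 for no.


Check if "bec" is a subsequence of "dedbec"
Greedy scan:
  Position 0 ('d'): no match needed
  Position 1 ('e'): no match needed
  Position 2 ('d'): no match needed
  Position 3 ('b'): matches sub[0] = 'b'
  Position 4 ('e'): matches sub[1] = 'e'
  Position 5 ('c'): matches sub[2] = 'c'
All 3 characters matched => is a subsequence

1


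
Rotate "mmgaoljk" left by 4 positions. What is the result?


Input: "mmgaoljk", rotate left by 4
First 4 characters: "mmga"
Remaining characters: "oljk"
Concatenate remaining + first: "oljk" + "mmga" = "oljkmmga"

oljkmmga


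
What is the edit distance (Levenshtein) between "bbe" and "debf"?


Computing edit distance: "bbe" -> "debf"
DP table:
           d    e    b    f
      0    1    2    3    4
  b   1    1    2    2    3
  b   2    2    2    2    3
  e   3    3    2    3    3
Edit distance = dp[3][4] = 3

3


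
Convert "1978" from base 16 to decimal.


Input: "1978" in base 16
Positional expansion:
  Digit '1' (value 1) x 16^3 = 4096
  Digit '9' (value 9) x 16^2 = 2304
  Digit '7' (value 7) x 16^1 = 112
  Digit '8' (value 8) x 16^0 = 8
Sum = 6520

6520


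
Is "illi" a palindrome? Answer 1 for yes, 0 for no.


Input: illi
Reversed: illi
  Compare pos 0 ('i') with pos 3 ('i'): match
  Compare pos 1 ('l') with pos 2 ('l'): match
Result: palindrome

1


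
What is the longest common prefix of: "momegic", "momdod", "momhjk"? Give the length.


Words: momegic, momdod, momhjk
  Position 0: all 'm' => match
  Position 1: all 'o' => match
  Position 2: all 'm' => match
  Position 3: ('e', 'd', 'h') => mismatch, stop
LCP = "mom" (length 3)

3


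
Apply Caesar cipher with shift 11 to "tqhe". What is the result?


Caesar cipher: shift "tqhe" by 11
  't' (pos 19) + 11 = pos 4 = 'e'
  'q' (pos 16) + 11 = pos 1 = 'b'
  'h' (pos 7) + 11 = pos 18 = 's'
  'e' (pos 4) + 11 = pos 15 = 'p'
Result: ebsp

ebsp


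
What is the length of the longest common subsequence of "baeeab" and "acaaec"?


LCS of "baeeab" and "acaaec"
DP table:
           a    c    a    a    e    c
      0    0    0    0    0    0    0
  b   0    0    0    0    0    0    0
  a   0    1    1    1    1    1    1
  e   0    1    1    1    1    2    2
  e   0    1    1    1    1    2    2
  a   0    1    1    2    2    2    2
  b   0    1    1    2    2    2    2
LCS length = dp[6][6] = 2

2


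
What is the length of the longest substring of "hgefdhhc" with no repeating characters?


Input: "hgefdhhc"
Sliding window (track last position of each char):
  Position 0 ('h'): window [0,0] length 1 -- new best
  Position 1 ('g'): window [0,1] length 2 -- new best
  Position 2 ('e'): window [0,2] length 3 -- new best
  Position 3 ('f'): window [0,3] length 4 -- new best
  Position 4 ('d'): window [0,4] length 5 -- new best
  Position 5 ('h'): repeat (last at 0), move window start to 1
  Position 5 ('h'): window [1,5] length 5
  Position 6 ('h'): repeat (last at 5), move window start to 6
  Position 6 ('h'): window [6,6] length 1
  Position 7 ('c'): window [6,7] length 2
Longest substring with no repeats: "hgefd" with length 5

5


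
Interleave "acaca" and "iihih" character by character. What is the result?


Interleaving "acaca" and "iihih":
  Position 0: 'a' from first, 'i' from second => "ai"
  Position 1: 'c' from first, 'i' from second => "ci"
  Position 2: 'a' from first, 'h' from second => "ah"
  Position 3: 'c' from first, 'i' from second => "ci"
  Position 4: 'a' from first, 'h' from second => "ah"
Result: aiciahciah

aiciahciah


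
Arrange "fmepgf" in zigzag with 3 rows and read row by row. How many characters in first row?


Zigzag "fmepgf" into 3 rows:
Placing characters:
  'f' => row 0
  'm' => row 1
  'e' => row 2
  'p' => row 1
  'g' => row 0
  'f' => row 1
Rows:
  Row 0: "fg"
  Row 1: "mpf"
  Row 2: "e"
First row length: 2

2


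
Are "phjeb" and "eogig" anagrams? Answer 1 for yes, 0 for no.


Strings: "phjeb", "eogig"
Sorted first:  behjp
Sorted second: eggio
Differ at position 0: 'b' vs 'e' => not anagrams

0


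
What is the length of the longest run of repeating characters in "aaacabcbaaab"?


Input: "aaacabcbaaab"
Scanning for longest run:
  Position 1 ('a'): continues run of 'a', length=2
  Position 2 ('a'): continues run of 'a', length=3
  Position 3 ('c'): new char, reset run to 1
  Position 4 ('a'): new char, reset run to 1
  Position 5 ('b'): new char, reset run to 1
  Position 6 ('c'): new char, reset run to 1
  Position 7 ('b'): new char, reset run to 1
  Position 8 ('a'): new char, reset run to 1
  Position 9 ('a'): continues run of 'a', length=2
  Position 10 ('a'): continues run of 'a', length=3
  Position 11 ('b'): new char, reset run to 1
Longest run: 'a' with length 3

3


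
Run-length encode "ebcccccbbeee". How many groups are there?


Input: ebcccccbbeee
Scanning for consecutive runs:
  Group 1: 'e' x 1 (positions 0-0)
  Group 2: 'b' x 1 (positions 1-1)
  Group 3: 'c' x 5 (positions 2-6)
  Group 4: 'b' x 2 (positions 7-8)
  Group 5: 'e' x 3 (positions 9-11)
Total groups: 5

5


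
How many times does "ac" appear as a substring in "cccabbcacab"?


Searching for "ac" in "cccabbcacab"
Scanning each position:
  Position 0: "cc" => no
  Position 1: "cc" => no
  Position 2: "ca" => no
  Position 3: "ab" => no
  Position 4: "bb" => no
  Position 5: "bc" => no
  Position 6: "ca" => no
  Position 7: "ac" => MATCH
  Position 8: "ca" => no
  Position 9: "ab" => no
Total occurrences: 1

1


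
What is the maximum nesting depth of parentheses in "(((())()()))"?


Input: "(((())()()))"
Tracking depth:
  Position 0 '(': depth becomes 1
  Position 1 '(': depth becomes 2
  Position 2 '(': depth becomes 3
  Position 3 '(': depth becomes 4
  Position 4 ')': depth becomes 3
  Position 5 ')': depth becomes 2
  Position 6 '(': depth becomes 3
  Position 7 ')': depth becomes 2
  Position 8 '(': depth becomes 3
  Position 9 ')': depth becomes 2
  Position 10 ')': depth becomes 1
  Position 11 ')': depth becomes 0
Maximum depth reached: 4

4


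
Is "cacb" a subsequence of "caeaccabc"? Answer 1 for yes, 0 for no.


Check if "cacb" is a subsequence of "caeaccabc"
Greedy scan:
  Position 0 ('c'): matches sub[0] = 'c'
  Position 1 ('a'): matches sub[1] = 'a'
  Position 2 ('e'): no match needed
  Position 3 ('a'): no match needed
  Position 4 ('c'): matches sub[2] = 'c'
  Position 5 ('c'): no match needed
  Position 6 ('a'): no match needed
  Position 7 ('b'): matches sub[3] = 'b'
  Position 8 ('c'): no match needed
All 4 characters matched => is a subsequence

1


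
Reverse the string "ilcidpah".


Input: ilcidpah
Reading characters right to left:
  Position 7: 'h'
  Position 6: 'a'
  Position 5: 'p'
  Position 4: 'd'
  Position 3: 'i'
  Position 2: 'c'
  Position 1: 'l'
  Position 0: 'i'
Reversed: hapdicli

hapdicli


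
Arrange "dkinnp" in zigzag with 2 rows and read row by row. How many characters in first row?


Zigzag "dkinnp" into 2 rows:
Placing characters:
  'd' => row 0
  'k' => row 1
  'i' => row 0
  'n' => row 1
  'n' => row 0
  'p' => row 1
Rows:
  Row 0: "din"
  Row 1: "knp"
First row length: 3

3


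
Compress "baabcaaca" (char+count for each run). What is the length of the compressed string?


Input: baabcaaca
Runs:
  'b' x 1 => "b1"
  'a' x 2 => "a2"
  'b' x 1 => "b1"
  'c' x 1 => "c1"
  'a' x 2 => "a2"
  'c' x 1 => "c1"
  'a' x 1 => "a1"
Compressed: "b1a2b1c1a2c1a1"
Compressed length: 14

14


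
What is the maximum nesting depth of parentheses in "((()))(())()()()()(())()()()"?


Input: "((()))(())()()()()(())()()()"
Tracking depth:
  Position 0 '(': depth becomes 1
  Position 1 '(': depth becomes 2
  Position 2 '(': depth becomes 3
  Position 3 ')': depth becomes 2
  Position 4 ')': depth becomes 1
  Position 5 ')': depth becomes 0
  Position 6 '(': depth becomes 1
  Position 7 '(': depth becomes 2
  Position 8 ')': depth becomes 1
  Position 9 ')': depth becomes 0
  Position 10 '(': depth becomes 1
  Position 11 ')': depth becomes 0
  Position 12 '(': depth becomes 1
  Position 13 ')': depth becomes 0
  Position 14 '(': depth becomes 1
  Position 15 ')': depth becomes 0
  Position 16 '(': depth becomes 1
  Position 17 ')': depth becomes 0
  Position 18 '(': depth becomes 1
  Position 19 '(': depth becomes 2
  Position 20 ')': depth becomes 1
  Position 21 ')': depth becomes 0
  Position 22 '(': depth becomes 1
  Position 23 ')': depth becomes 0
  Position 24 '(': depth becomes 1
  Position 25 ')': depth becomes 0
  Position 26 '(': depth becomes 1
  Position 27 ')': depth becomes 0
Maximum depth reached: 3

3


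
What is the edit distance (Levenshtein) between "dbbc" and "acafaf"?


Computing edit distance: "dbbc" -> "acafaf"
DP table:
           a    c    a    f    a    f
      0    1    2    3    4    5    6
  d   1    1    2    3    4    5    6
  b   2    2    2    3    4    5    6
  b   3    3    3    3    4    5    6
  c   4    4    3    4    4    5    6
Edit distance = dp[4][6] = 6

6


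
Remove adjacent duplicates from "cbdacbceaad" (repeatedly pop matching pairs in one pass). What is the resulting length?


Input: cbdacbceaad
Stack-based adjacent duplicate removal:
  Read 'c': push. Stack: c
  Read 'b': push. Stack: cb
  Read 'd': push. Stack: cbd
  Read 'a': push. Stack: cbda
  Read 'c': push. Stack: cbdac
  Read 'b': push. Stack: cbdacb
  Read 'c': push. Stack: cbdacbc
  Read 'e': push. Stack: cbdacbce
  Read 'a': push. Stack: cbdacbcea
  Read 'a': matches stack top 'a' => pop. Stack: cbdacbce
  Read 'd': push. Stack: cbdacbced
Final stack: "cbdacbced" (length 9)

9


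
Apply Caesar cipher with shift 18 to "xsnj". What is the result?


Caesar cipher: shift "xsnj" by 18
  'x' (pos 23) + 18 = pos 15 = 'p'
  's' (pos 18) + 18 = pos 10 = 'k'
  'n' (pos 13) + 18 = pos 5 = 'f'
  'j' (pos 9) + 18 = pos 1 = 'b'
Result: pkfb

pkfb


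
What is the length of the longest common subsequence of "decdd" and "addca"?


LCS of "decdd" and "addca"
DP table:
           a    d    d    c    a
      0    0    0    0    0    0
  d   0    0    1    1    1    1
  e   0    0    1    1    1    1
  c   0    0    1    1    2    2
  d   0    0    1    2    2    2
  d   0    0    1    2    2    2
LCS length = dp[5][5] = 2

2


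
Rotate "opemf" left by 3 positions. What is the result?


Input: "opemf", rotate left by 3
First 3 characters: "ope"
Remaining characters: "mf"
Concatenate remaining + first: "mf" + "ope" = "mfope"

mfope


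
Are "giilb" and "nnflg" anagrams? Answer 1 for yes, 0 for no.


Strings: "giilb", "nnflg"
Sorted first:  bgiil
Sorted second: fglnn
Differ at position 0: 'b' vs 'f' => not anagrams

0


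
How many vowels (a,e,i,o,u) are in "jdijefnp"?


Input: jdijefnp
Checking each character:
  'j' at position 0: consonant
  'd' at position 1: consonant
  'i' at position 2: vowel (running total: 1)
  'j' at position 3: consonant
  'e' at position 4: vowel (running total: 2)
  'f' at position 5: consonant
  'n' at position 6: consonant
  'p' at position 7: consonant
Total vowels: 2

2


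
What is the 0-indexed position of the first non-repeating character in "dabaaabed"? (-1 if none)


Input: dabaaabed
Character frequencies:
  'a': 4
  'b': 2
  'd': 2
  'e': 1
Scanning left to right for freq == 1:
  Position 0 ('d'): freq=2, skip
  Position 1 ('a'): freq=4, skip
  Position 2 ('b'): freq=2, skip
  Position 3 ('a'): freq=4, skip
  Position 4 ('a'): freq=4, skip
  Position 5 ('a'): freq=4, skip
  Position 6 ('b'): freq=2, skip
  Position 7 ('e'): unique! => answer = 7

7


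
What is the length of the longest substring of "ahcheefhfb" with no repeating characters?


Input: "ahcheefhfb"
Sliding window (track last position of each char):
  Position 0 ('a'): window [0,0] length 1 -- new best
  Position 1 ('h'): window [0,1] length 2 -- new best
  Position 2 ('c'): window [0,2] length 3 -- new best
  Position 3 ('h'): repeat (last at 1), move window start to 2
  Position 3 ('h'): window [2,3] length 2
  Position 4 ('e'): window [2,4] length 3
  Position 5 ('e'): repeat (last at 4), move window start to 5
  Position 5 ('e'): window [5,5] length 1
  Position 6 ('f'): window [5,6] length 2
  Position 7 ('h'): window [5,7] length 3
  Position 8 ('f'): repeat (last at 6), move window start to 7
  Position 8 ('f'): window [7,8] length 2
  Position 9 ('b'): window [7,9] length 3
Longest substring with no repeats: "ahc" with length 3

3


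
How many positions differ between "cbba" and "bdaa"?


Comparing "cbba" and "bdaa" position by position:
  Position 0: 'c' vs 'b' => DIFFER
  Position 1: 'b' vs 'd' => DIFFER
  Position 2: 'b' vs 'a' => DIFFER
  Position 3: 'a' vs 'a' => same
Positions that differ: 3

3


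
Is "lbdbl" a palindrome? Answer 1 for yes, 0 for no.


Input: lbdbl
Reversed: lbdbl
  Compare pos 0 ('l') with pos 4 ('l'): match
  Compare pos 1 ('b') with pos 3 ('b'): match
Result: palindrome

1


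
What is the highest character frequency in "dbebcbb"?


Input: dbebcbb
Character counts:
  'b': 4
  'c': 1
  'd': 1
  'e': 1
Maximum frequency: 4

4


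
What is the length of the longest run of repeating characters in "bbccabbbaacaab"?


Input: "bbccabbbaacaab"
Scanning for longest run:
  Position 1 ('b'): continues run of 'b', length=2
  Position 2 ('c'): new char, reset run to 1
  Position 3 ('c'): continues run of 'c', length=2
  Position 4 ('a'): new char, reset run to 1
  Position 5 ('b'): new char, reset run to 1
  Position 6 ('b'): continues run of 'b', length=2
  Position 7 ('b'): continues run of 'b', length=3
  Position 8 ('a'): new char, reset run to 1
  Position 9 ('a'): continues run of 'a', length=2
  Position 10 ('c'): new char, reset run to 1
  Position 11 ('a'): new char, reset run to 1
  Position 12 ('a'): continues run of 'a', length=2
  Position 13 ('b'): new char, reset run to 1
Longest run: 'b' with length 3

3


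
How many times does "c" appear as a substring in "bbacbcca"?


Searching for "c" in "bbacbcca"
Scanning each position:
  Position 0: "b" => no
  Position 1: "b" => no
  Position 2: "a" => no
  Position 3: "c" => MATCH
  Position 4: "b" => no
  Position 5: "c" => MATCH
  Position 6: "c" => MATCH
  Position 7: "a" => no
Total occurrences: 3

3


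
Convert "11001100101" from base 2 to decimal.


Input: "11001100101" in base 2
Positional expansion:
  Digit '1' (value 1) x 2^10 = 1024
  Digit '1' (value 1) x 2^9 = 512
  Digit '0' (value 0) x 2^8 = 0
  Digit '0' (value 0) x 2^7 = 0
  Digit '1' (value 1) x 2^6 = 64
  Digit '1' (value 1) x 2^5 = 32
  Digit '0' (value 0) x 2^4 = 0
  Digit '0' (value 0) x 2^3 = 0
  Digit '1' (value 1) x 2^2 = 4
  Digit '0' (value 0) x 2^1 = 0
  Digit '1' (value 1) x 2^0 = 1
Sum = 1637

1637


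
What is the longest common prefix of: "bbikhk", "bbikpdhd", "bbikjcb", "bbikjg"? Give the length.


Words: bbikhk, bbikpdhd, bbikjcb, bbikjg
  Position 0: all 'b' => match
  Position 1: all 'b' => match
  Position 2: all 'i' => match
  Position 3: all 'k' => match
  Position 4: ('h', 'p', 'j', 'j') => mismatch, stop
LCP = "bbik" (length 4)

4


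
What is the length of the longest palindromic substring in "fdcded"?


Input: "fdcded"
Checking substrings for palindromes:
  [1:4] "dcd" (len 3) => palindrome
  [3:6] "ded" (len 3) => palindrome
Longest palindromic substring: "dcd" with length 3

3


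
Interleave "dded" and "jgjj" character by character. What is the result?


Interleaving "dded" and "jgjj":
  Position 0: 'd' from first, 'j' from second => "dj"
  Position 1: 'd' from first, 'g' from second => "dg"
  Position 2: 'e' from first, 'j' from second => "ej"
  Position 3: 'd' from first, 'j' from second => "dj"
Result: djdgejdj

djdgejdj


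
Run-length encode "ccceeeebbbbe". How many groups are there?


Input: ccceeeebbbbe
Scanning for consecutive runs:
  Group 1: 'c' x 3 (positions 0-2)
  Group 2: 'e' x 4 (positions 3-6)
  Group 3: 'b' x 4 (positions 7-10)
  Group 4: 'e' x 1 (positions 11-11)
Total groups: 4

4


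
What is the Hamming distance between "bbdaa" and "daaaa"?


Comparing "bbdaa" and "daaaa" position by position:
  Position 0: 'b' vs 'd' => differ
  Position 1: 'b' vs 'a' => differ
  Position 2: 'd' vs 'a' => differ
  Position 3: 'a' vs 'a' => same
  Position 4: 'a' vs 'a' => same
Total differences (Hamming distance): 3

3


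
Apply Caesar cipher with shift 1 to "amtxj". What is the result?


Caesar cipher: shift "amtxj" by 1
  'a' (pos 0) + 1 = pos 1 = 'b'
  'm' (pos 12) + 1 = pos 13 = 'n'
  't' (pos 19) + 1 = pos 20 = 'u'
  'x' (pos 23) + 1 = pos 24 = 'y'
  'j' (pos 9) + 1 = pos 10 = 'k'
Result: bnuyk

bnuyk


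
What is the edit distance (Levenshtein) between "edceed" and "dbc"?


Computing edit distance: "edceed" -> "dbc"
DP table:
           d    b    c
      0    1    2    3
  e   1    1    2    3
  d   2    1    2    3
  c   3    2    2    2
  e   4    3    3    3
  e   5    4    4    4
  d   6    5    5    5
Edit distance = dp[6][3] = 5

5


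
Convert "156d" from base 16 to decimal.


Input: "156d" in base 16
Positional expansion:
  Digit '1' (value 1) x 16^3 = 4096
  Digit '5' (value 5) x 16^2 = 1280
  Digit '6' (value 6) x 16^1 = 96
  Digit 'd' (value 13) x 16^0 = 13
Sum = 5485

5485


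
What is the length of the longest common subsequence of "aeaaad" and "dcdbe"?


LCS of "aeaaad" and "dcdbe"
DP table:
           d    c    d    b    e
      0    0    0    0    0    0
  a   0    0    0    0    0    0
  e   0    0    0    0    0    1
  a   0    0    0    0    0    1
  a   0    0    0    0    0    1
  a   0    0    0    0    0    1
  d   0    1    1    1    1    1
LCS length = dp[6][5] = 1

1


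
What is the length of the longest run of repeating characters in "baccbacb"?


Input: "baccbacb"
Scanning for longest run:
  Position 1 ('a'): new char, reset run to 1
  Position 2 ('c'): new char, reset run to 1
  Position 3 ('c'): continues run of 'c', length=2
  Position 4 ('b'): new char, reset run to 1
  Position 5 ('a'): new char, reset run to 1
  Position 6 ('c'): new char, reset run to 1
  Position 7 ('b'): new char, reset run to 1
Longest run: 'c' with length 2

2


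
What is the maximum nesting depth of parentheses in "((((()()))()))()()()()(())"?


Input: "((((()()))()))()()()()(())"
Tracking depth:
  Position 0 '(': depth becomes 1
  Position 1 '(': depth becomes 2
  Position 2 '(': depth becomes 3
  Position 3 '(': depth becomes 4
  Position 4 '(': depth becomes 5
  Position 5 ')': depth becomes 4
  Position 6 '(': depth becomes 5
  Position 7 ')': depth becomes 4
  Position 8 ')': depth becomes 3
  Position 9 ')': depth becomes 2
  Position 10 '(': depth becomes 3
  Position 11 ')': depth becomes 2
  Position 12 ')': depth becomes 1
  Position 13 ')': depth becomes 0
  Position 14 '(': depth becomes 1
  Position 15 ')': depth becomes 0
  Position 16 '(': depth becomes 1
  Position 17 ')': depth becomes 0
  Position 18 '(': depth becomes 1
  Position 19 ')': depth becomes 0
  Position 20 '(': depth becomes 1
  Position 21 ')': depth becomes 0
  Position 22 '(': depth becomes 1
  Position 23 '(': depth becomes 2
  Position 24 ')': depth becomes 1
  Position 25 ')': depth becomes 0
Maximum depth reached: 5

5


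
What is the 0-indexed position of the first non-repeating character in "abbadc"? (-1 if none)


Input: abbadc
Character frequencies:
  'a': 2
  'b': 2
  'c': 1
  'd': 1
Scanning left to right for freq == 1:
  Position 0 ('a'): freq=2, skip
  Position 1 ('b'): freq=2, skip
  Position 2 ('b'): freq=2, skip
  Position 3 ('a'): freq=2, skip
  Position 4 ('d'): unique! => answer = 4

4


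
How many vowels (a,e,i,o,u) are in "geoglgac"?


Input: geoglgac
Checking each character:
  'g' at position 0: consonant
  'e' at position 1: vowel (running total: 1)
  'o' at position 2: vowel (running total: 2)
  'g' at position 3: consonant
  'l' at position 4: consonant
  'g' at position 5: consonant
  'a' at position 6: vowel (running total: 3)
  'c' at position 7: consonant
Total vowels: 3

3


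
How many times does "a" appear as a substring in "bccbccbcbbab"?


Searching for "a" in "bccbccbcbbab"
Scanning each position:
  Position 0: "b" => no
  Position 1: "c" => no
  Position 2: "c" => no
  Position 3: "b" => no
  Position 4: "c" => no
  Position 5: "c" => no
  Position 6: "b" => no
  Position 7: "c" => no
  Position 8: "b" => no
  Position 9: "b" => no
  Position 10: "a" => MATCH
  Position 11: "b" => no
Total occurrences: 1

1


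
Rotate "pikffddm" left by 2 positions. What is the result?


Input: "pikffddm", rotate left by 2
First 2 characters: "pi"
Remaining characters: "kffddm"
Concatenate remaining + first: "kffddm" + "pi" = "kffddmpi"

kffddmpi


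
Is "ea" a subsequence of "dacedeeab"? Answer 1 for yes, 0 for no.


Check if "ea" is a subsequence of "dacedeeab"
Greedy scan:
  Position 0 ('d'): no match needed
  Position 1 ('a'): no match needed
  Position 2 ('c'): no match needed
  Position 3 ('e'): matches sub[0] = 'e'
  Position 4 ('d'): no match needed
  Position 5 ('e'): no match needed
  Position 6 ('e'): no match needed
  Position 7 ('a'): matches sub[1] = 'a'
  Position 8 ('b'): no match needed
All 2 characters matched => is a subsequence

1


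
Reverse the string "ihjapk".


Input: ihjapk
Reading characters right to left:
  Position 5: 'k'
  Position 4: 'p'
  Position 3: 'a'
  Position 2: 'j'
  Position 1: 'h'
  Position 0: 'i'
Reversed: kpajhi

kpajhi
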